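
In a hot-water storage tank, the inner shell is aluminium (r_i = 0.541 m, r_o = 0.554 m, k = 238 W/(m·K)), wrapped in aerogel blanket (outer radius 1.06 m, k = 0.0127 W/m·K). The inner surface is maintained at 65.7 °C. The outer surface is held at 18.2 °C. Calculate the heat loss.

Q = 8.80 W

Treat each layer as a resistance in series:
  R_aluminium = (1/0.541 − 1/0.554)/(4πk) = 0.04337/(4π·238) = 1.450×10^-5 K/W
  R_aerogel blanket = (1/0.554 − 1/1.06)/(4πk) = 0.8617/(4π·0.0127) = 5.399 K/W
ΣR = 1.450×10^-5 + 5.399 = 5.399 K/W
Q = ΔT/ΣR = (65.7 °C − 18.2 °C)/5.399 = 8.80 W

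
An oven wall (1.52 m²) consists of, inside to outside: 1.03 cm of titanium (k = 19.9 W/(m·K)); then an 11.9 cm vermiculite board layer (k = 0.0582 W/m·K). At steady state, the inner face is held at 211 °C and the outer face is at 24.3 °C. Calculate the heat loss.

Resistance network (inner→outer):
  R_titanium = L/(kA) = 0.0103/(19.9·1.52) = 3.405×10^-4 K/W
  R_vermiculite board = L/(kA) = 0.119/(0.0582·1.52) = 1.345 K/W
ΣR = 3.405×10^-4 + 1.345 = 1.345 K/W
Q = ΔT/ΣR = (211 °C − 24.3 °C)/1.345 = 139 W

Q = 139 W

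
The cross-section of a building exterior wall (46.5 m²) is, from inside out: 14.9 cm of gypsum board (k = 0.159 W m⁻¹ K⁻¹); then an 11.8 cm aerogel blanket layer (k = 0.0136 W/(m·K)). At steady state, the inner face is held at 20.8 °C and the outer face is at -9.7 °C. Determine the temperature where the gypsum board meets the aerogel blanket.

T = 17.8 °C

Series thermal resistances, inner to outer:
  R_gypsum board = L/(kA) = 0.149/(0.159·46.5) = 0.02015 K/W
  R_aerogel blanket = L/(kA) = 0.118/(0.0136·46.5) = 0.1866 K/W
ΣR = 0.02015 + 0.1866 = 0.2067 K/W
Q = ΔT/ΣR = (20.8 °C − -9.7 °C)/0.2067 = 147.6 W
From the inner boundary to the gypsum board/aerogel blanket interface, ΣR_partial = 0.02015 K/W.
T_interface = T_in − Q·ΣR_partial = 20.8 °C − (147.6)(0.02015) = 17.8 °C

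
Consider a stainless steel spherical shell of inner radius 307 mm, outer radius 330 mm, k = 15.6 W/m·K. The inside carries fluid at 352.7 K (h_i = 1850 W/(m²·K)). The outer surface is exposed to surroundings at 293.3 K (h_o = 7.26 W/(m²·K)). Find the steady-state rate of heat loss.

Q = 581 W

Resistance network (inner→outer):
  R_conv,in = 1/(4πr²h) = 1/(4π·0.307²·1850) = 4.564×10^-4 K/W
  R_stainless steel = (1/0.307 − 1/0.330)/(4πk) = 0.2270/(4π·15.6) = 0.001158 K/W
  R_conv,out = 1/(4πr²h) = 1/(4π·0.330²·7.26) = 0.1007 K/W
ΣR = 4.564×10^-4 + 0.001158 + 0.1007 = 0.1023 K/W
Q = ΔT/ΣR = (352.7 K − 293.3 K)/0.1023 = 581 W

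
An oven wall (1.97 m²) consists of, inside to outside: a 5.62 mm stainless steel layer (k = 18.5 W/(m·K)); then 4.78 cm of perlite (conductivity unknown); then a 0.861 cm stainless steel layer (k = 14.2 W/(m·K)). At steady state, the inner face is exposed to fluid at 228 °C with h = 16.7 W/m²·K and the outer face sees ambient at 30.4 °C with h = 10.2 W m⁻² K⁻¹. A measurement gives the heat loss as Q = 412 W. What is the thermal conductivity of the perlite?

k = 0.0608 W/m·K

ΣR = ΔT/Q = |228 − 30.4|/412 = 0.4796 K/W
Known resistances:
  R_conv,in = 1/(hA) = 1/(16.7·1.97) = 0.03040 K/W
  R_stainless steel = L/(kA) = 0.00562/(18.5·1.97) = 1.542×10^-4 K/W
  R_stainless steel = L/(kA) = 0.00861/(14.2·1.97) = 3.078×10^-4 K/W
  R_conv,out = 1/(hA) = 1/(10.2·1.97) = 0.04977 K/W
R_perlite = ΣR − ΣR_known = 0.4796 − 0.08063 = 0.3990 K/W
L/(kA) = 0.3990 ⇒ k = 0.0478/(0.3990·1.97) = 0.0608 W/m·K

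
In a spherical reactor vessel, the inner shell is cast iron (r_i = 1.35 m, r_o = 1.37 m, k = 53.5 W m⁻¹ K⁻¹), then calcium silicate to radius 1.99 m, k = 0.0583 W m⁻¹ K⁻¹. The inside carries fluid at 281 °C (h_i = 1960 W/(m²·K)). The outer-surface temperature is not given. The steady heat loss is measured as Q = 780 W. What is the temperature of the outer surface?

T_out = 38.8 °C

Series resistances:
  R_conv,in = 1/(4πr²h) = 1/(4π·1.35²·1960) = 2.228×10^-5 K/W
  R_cast iron = (1/1.35 − 1/1.37)/(4πk) = 0.01081/(4π·53.5) = 1.608×10^-5 K/W
  R_calcium silicate = (1/1.37 − 1/1.99)/(4πk) = 0.2274/(4π·0.0583) = 0.3104 K/W
ΣR = 0.3105 K/W
ΔT = Q·ΣR = 780 × 0.3105 = 242.2 K
Heat flows outward, so T_out = T_in − ΔT = 281 − 242.2 = 38.8 °C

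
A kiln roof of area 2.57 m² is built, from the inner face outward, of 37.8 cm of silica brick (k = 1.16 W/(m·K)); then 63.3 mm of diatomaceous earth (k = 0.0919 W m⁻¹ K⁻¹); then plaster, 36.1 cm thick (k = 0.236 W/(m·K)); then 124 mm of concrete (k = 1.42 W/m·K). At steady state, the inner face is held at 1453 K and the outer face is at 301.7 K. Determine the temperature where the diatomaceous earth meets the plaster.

Treat each layer as a resistance in series:
  R_silica brick = L/(kA) = 0.378/(1.16·2.57) = 0.1268 K/W
  R_diatomaceous earth = L/(kA) = 0.0633/(0.0919·2.57) = 0.2680 K/W
  R_plaster = L/(kA) = 0.361/(0.236·2.57) = 0.5952 K/W
  R_concrete = L/(kA) = 0.124/(1.42·2.57) = 0.03398 K/W
ΣR = 0.1268 + 0.2680 + 0.5952 + 0.03398 = 1.024 K/W
Q = ΔT/ΣR = (1453 K − 301.7 K)/1.024 = 1124 W
From the inner boundary to the diatomaceous earth/plaster interface, ΣR_partial = 0.3948 K/W.
T_interface = T_in − Q·ΣR_partial = 1453 K − (1124)(0.3948) = 1009 K

T = 1009 K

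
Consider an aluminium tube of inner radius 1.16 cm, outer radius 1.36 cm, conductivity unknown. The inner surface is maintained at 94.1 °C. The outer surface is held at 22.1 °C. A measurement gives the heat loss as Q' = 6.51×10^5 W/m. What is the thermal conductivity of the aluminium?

k = 229 W/m·K

ΣR = ΔT/Q' = |94.1 − 22.1|/6.51×10^5 = 1.106×10^-4 m·K/W
ln(r₂/r₁)/(2πk) = 1.106×10^-4 ⇒ k = 0.1591/(2π·1.106×10^-4) = 229 W/m·K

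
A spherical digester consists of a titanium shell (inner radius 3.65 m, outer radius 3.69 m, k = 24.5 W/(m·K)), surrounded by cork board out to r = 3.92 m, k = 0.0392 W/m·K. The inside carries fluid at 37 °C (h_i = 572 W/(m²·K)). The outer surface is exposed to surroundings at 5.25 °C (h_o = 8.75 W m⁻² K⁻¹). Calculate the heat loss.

Q = 965 W

Treat each layer as a resistance in series:
  R_conv,in = 1/(4πr²h) = 1/(4π·3.65²·572) = 1.044×10^-5 K/W
  R_titanium = (1/3.65 − 1/3.69)/(4πk) = 0.002970/(4π·24.5) = 9.646×10^-6 K/W
  R_cork board = (1/3.69 − 1/3.92)/(4πk) = 0.01590/(4π·0.0392) = 0.03228 K/W
  R_conv,out = 1/(4πr²h) = 1/(4π·3.92²·8.75) = 5.918×10^-4 K/W
ΣR = 1.044×10^-5 + 9.646×10^-6 + 0.03228 + 5.918×10^-4 = 0.03289 K/W
Q = ΔT/ΣR = (37 °C − 5.25 °C)/0.03289 = 965 W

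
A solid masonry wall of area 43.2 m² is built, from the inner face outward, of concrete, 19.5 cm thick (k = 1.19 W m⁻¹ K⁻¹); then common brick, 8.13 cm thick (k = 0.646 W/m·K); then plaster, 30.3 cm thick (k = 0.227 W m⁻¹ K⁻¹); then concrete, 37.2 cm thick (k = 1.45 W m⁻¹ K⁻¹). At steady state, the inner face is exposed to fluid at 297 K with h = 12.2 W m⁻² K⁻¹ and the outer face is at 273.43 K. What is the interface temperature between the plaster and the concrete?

T = 276.51 K

Resistance network (inner→outer):
  R_conv,in = 1/(hA) = 1/(12.2·43.2) = 0.001897 K/W
  R_concrete = L/(kA) = 0.195/(1.19·43.2) = 0.003793 K/W
  R_common brick = L/(kA) = 0.0813/(0.646·43.2) = 0.002913 K/W
  R_plaster = L/(kA) = 0.303/(0.227·43.2) = 0.03090 K/W
  R_concrete = L/(kA) = 0.372/(1.45·43.2) = 0.005939 K/W
ΣR = 0.001897 + 0.003793 + 0.002913 + 0.03090 + 0.005939 = 0.04544 K/W
Q = ΔT/ΣR = (297 K − 273.43 K)/0.04544 = 518.7 W
From the inner boundary to the plaster/concrete interface, ΣR_partial = 0.03950 K/W.
T_interface = T_in − Q·ΣR_partial = 297 K − (518.7)(0.03950) = 276.51 K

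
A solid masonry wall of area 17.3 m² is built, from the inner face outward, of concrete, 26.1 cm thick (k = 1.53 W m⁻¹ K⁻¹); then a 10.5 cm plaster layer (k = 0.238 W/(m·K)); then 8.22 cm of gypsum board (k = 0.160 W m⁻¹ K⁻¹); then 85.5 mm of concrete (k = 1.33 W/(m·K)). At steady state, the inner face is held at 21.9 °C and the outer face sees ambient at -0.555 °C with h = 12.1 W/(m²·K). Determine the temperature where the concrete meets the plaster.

Resistance network (inner→outer):
  R_concrete = L/(kA) = 0.261/(1.53·17.3) = 0.009861 K/W
  R_plaster = L/(kA) = 0.105/(0.238·17.3) = 0.02550 K/W
  R_gypsum board = L/(kA) = 0.0822/(0.160·17.3) = 0.02970 K/W
  R_concrete = L/(kA) = 0.0855/(1.33·17.3) = 0.003716 K/W
  R_conv,out = 1/(hA) = 1/(12.1·17.3) = 0.004777 K/W
ΣR = 0.009861 + 0.02550 + 0.02970 + 0.003716 + 0.004777 = 0.07355 K/W
Q = ΔT/ΣR = (21.9 °C − -0.555 °C)/0.07355 = 305.3 W
From the inner boundary to the concrete/plaster interface, ΣR_partial = 0.009861 K/W.
T_interface = T_in − Q·ΣR_partial = 21.9 °C − (305.3)(0.009861) = 18.9 °C

T = 18.9 °C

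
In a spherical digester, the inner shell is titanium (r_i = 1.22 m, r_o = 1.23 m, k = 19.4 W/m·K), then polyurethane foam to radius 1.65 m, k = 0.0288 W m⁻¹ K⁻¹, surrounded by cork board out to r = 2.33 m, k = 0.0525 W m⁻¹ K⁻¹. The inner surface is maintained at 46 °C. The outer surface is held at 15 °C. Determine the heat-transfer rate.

Q = 36.9 W

Series thermal resistances, inner to outer:
  R_titanium = (1/1.22 − 1/1.23)/(4πk) = 0.006664/(4π·19.4) = 2.734×10^-5 K/W
  R_polyurethane foam = (1/1.23 − 1/1.65)/(4πk) = 0.2069/(4π·0.0288) = 0.5718 K/W
  R_cork board = (1/1.65 − 1/2.33)/(4πk) = 0.1769/(4π·0.0525) = 0.2681 K/W
ΣR = 2.734×10^-5 + 0.5718 + 0.2681 = 0.8399 K/W
Q = ΔT/ΣR = (46 °C − 15 °C)/0.8399 = 36.9 W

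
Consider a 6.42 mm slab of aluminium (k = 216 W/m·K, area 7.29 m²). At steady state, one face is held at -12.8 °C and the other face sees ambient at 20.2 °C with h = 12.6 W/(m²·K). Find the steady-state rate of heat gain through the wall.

Treat each layer as a resistance in series:
  R_aluminium = L/(kA) = 0.00642/(216·7.29) = 4.077×10^-6 K/W
  R_conv,out = 1/(hA) = 1/(12.6·7.29) = 0.01089 K/W
ΣR = 4.077×10^-6 + 0.01089 = 0.01089 K/W
Q = ΔT/ΣR = (-12.8 °C − 20.2 °C)/0.01089 = -3030 W
(Negative Q ⇒ heat flows inward; heat gain = 3030 W.)

Q = 3.03 kW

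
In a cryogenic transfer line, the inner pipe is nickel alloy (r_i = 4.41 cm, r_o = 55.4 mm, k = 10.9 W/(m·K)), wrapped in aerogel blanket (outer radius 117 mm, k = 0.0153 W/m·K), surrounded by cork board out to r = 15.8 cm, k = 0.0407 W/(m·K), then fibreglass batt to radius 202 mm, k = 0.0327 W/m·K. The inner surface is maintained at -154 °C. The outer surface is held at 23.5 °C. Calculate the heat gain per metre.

Q' = 17.5 W/m

Series thermal resistances, inner to outer:
  R'_nickel alloy = ln(0.0554/0.0441)/(2πk) = 0.2281/(2π·10.9) = 0.003331 m·K/W
  R'_aerogel blanket = ln(0.117/0.0554)/(2πk) = 0.7476/(2π·0.0153) = 7.777 m·K/W
  R'_cork board = ln(0.158/0.117)/(2πk) = 0.3004/(2π·0.0407) = 1.175 m·K/W
  R'_fibreglass batt = ln(0.202/0.158)/(2πk) = 0.2457/(2π·0.0327) = 1.196 m·K/W
ΣR = 0.003331 + 7.777 + 1.175 + 1.196 = 10.15 m·K/W
Q' = ΔT/ΣR = (-154 °C − 23.5 °C)/10.15 = -17.5 W/m
(Negative Q' ⇒ heat flows inward; heat gain = 17.5 W/m.)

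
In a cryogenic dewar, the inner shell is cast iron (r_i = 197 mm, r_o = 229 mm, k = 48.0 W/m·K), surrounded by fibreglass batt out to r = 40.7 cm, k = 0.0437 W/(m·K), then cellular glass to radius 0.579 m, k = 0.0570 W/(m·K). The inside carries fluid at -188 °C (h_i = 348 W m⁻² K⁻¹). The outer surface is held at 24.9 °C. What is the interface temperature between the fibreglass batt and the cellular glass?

Series thermal resistances, inner to outer:
  R_conv,in = 1/(4πr²h) = 1/(4π·0.197²·348) = 0.005892 K/W
  R_cast iron = (1/0.197 − 1/0.229)/(4πk) = 0.7093/(4π·48.0) = 0.001176 K/W
  R_fibreglass batt = (1/0.229 − 1/0.407)/(4πk) = 1.910/(4π·0.0437) = 3.478 K/W
  R_cellular glass = (1/0.407 − 1/0.579)/(4πk) = 0.7299/(4π·0.0570) = 1.019 K/W
ΣR = 0.005892 + 0.001176 + 3.478 + 1.019 = 4.504 K/W
Q = ΔT/ΣR = (-188 °C − 24.9 °C)/4.504 = -47.27 W
From the inner boundary to the fibreglass batt/cellular glass interface, ΣR_partial = 3.485 K/W.
T_interface = T_in − Q·ΣR_partial = -188 °C − (-47.27)(3.485) = -23.3 °C

T = -23.3 °C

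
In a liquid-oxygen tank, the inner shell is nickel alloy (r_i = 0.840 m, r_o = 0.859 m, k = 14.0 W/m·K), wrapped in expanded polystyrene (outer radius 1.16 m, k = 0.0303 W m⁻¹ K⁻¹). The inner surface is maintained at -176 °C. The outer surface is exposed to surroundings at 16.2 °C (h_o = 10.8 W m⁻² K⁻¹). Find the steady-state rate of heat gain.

Q = 241 W

Series thermal resistances, inner to outer:
  R_nickel alloy = (1/0.840 − 1/0.859)/(4πk) = 0.02633/(4π·14.0) = 1.497×10^-4 K/W
  R_expanded polystyrene = (1/0.859 − 1/1.16)/(4πk) = 0.3021/(4π·0.0303) = 0.7933 K/W
  R_conv,out = 1/(4πr²h) = 1/(4π·1.16²·10.8) = 0.005476 K/W
ΣR = 1.497×10^-4 + 0.7933 + 0.005476 = 0.7989 K/W
Q = ΔT/ΣR = (-176 °C − 16.2 °C)/0.7989 = -241 W
(Negative Q ⇒ heat flows inward; heat gain = 241 W.)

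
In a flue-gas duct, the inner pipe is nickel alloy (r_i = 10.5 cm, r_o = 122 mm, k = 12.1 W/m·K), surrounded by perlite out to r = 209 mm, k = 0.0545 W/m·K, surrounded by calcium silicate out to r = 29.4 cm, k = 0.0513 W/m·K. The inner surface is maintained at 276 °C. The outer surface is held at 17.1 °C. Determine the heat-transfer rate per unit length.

Q' = 98.3 W/m

Series thermal resistances, inner to outer:
  R'_nickel alloy = ln(0.122/0.105)/(2πk) = 0.1501/(2π·12.1) = 0.001974 m·K/W
  R'_perlite = ln(0.209/0.122)/(2πk) = 0.5383/(2π·0.0545) = 1.572 m·K/W
  R'_calcium silicate = ln(0.294/0.209)/(2πk) = 0.3412/(2π·0.0513) = 1.059 m·K/W
ΣR = 0.001974 + 1.572 + 1.059 = 2.633 m·K/W
Q' = ΔT/ΣR = (276 °C − 17.1 °C)/2.633 = 98.3 W/m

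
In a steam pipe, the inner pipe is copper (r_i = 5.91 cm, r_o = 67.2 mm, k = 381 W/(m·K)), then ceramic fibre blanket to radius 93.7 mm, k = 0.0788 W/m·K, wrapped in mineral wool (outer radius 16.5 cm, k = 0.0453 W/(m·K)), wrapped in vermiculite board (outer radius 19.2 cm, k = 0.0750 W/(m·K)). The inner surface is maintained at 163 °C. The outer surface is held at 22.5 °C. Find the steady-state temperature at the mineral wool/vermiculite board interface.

T = 37.7 °C

Resistance network (inner→outer):
  R'_copper = ln(0.0672/0.0591)/(2πk) = 0.1284/(2π·381) = 5.365×10^-5 m·K/W
  R'_ceramic fibre blanket = ln(0.0937/0.0672)/(2πk) = 0.3324/(2π·0.0788) = 0.6714 m·K/W
  R'_mineral wool = ln(0.165/0.0937)/(2πk) = 0.5658/(2π·0.0453) = 1.988 m·K/W
  R'_vermiculite board = ln(0.192/0.165)/(2πk) = 0.1515/(2π·0.0750) = 0.3216 m·K/W
ΣR = 5.365×10^-5 + 0.6714 + 1.988 + 0.3216 = 2.981 m·K/W
Q' = ΔT/ΣR = (163 °C − 22.5 °C)/2.981 = 47.13 W/m
From the inner boundary to the mineral wool/vermiculite board interface, ΣR_partial = 2.659 m·K/W.
T_interface = T_in − Q'·ΣR_partial = 163 °C − (47.13)(2.659) = 37.7 °C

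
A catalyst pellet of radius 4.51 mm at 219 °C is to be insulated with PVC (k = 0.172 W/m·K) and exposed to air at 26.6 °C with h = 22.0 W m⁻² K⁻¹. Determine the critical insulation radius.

For a sphere, r_cr = 2k_ins/h = 2·0.172/22.0 = 0.0156 m = 1.56 cm

r_cr = 1.56 cm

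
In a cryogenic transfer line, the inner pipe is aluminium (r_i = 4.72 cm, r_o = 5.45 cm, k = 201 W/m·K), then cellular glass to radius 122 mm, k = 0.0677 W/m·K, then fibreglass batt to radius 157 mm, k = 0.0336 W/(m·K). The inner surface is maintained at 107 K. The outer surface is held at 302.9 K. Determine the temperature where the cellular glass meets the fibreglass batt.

T = 227.1 K

Series thermal resistances, inner to outer:
  R'_aluminium = ln(0.0545/0.0472)/(2πk) = 0.1438/(2π·201) = 1.139×10^-4 m·K/W
  R'_cellular glass = ln(0.122/0.0545)/(2πk) = 0.8058/(2π·0.0677) = 1.894 m·K/W
  R'_fibreglass batt = ln(0.157/0.122)/(2πk) = 0.2522/(2π·0.0336) = 1.195 m·K/W
ΣR = 1.139×10^-4 + 1.894 + 1.195 = 3.089 m·K/W
Q' = ΔT/ΣR = (107 K − 302.9 K)/3.089 = -63.42 W/m
From the inner boundary to the cellular glass/fibreglass batt interface, ΣR_partial = 1.894 m·K/W.
T_interface = T_in − Q'·ΣR_partial = 107 K − (-63.42)(1.894) = 227.1 K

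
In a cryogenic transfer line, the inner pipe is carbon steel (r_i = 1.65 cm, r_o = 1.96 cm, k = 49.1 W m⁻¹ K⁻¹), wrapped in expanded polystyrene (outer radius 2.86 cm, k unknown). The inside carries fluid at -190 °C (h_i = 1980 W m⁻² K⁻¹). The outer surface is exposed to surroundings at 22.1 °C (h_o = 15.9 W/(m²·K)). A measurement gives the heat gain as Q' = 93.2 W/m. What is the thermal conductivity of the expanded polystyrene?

ΣR = ΔT/Q' = |-190 − 22.1|/93.2 = 2.276 m·K/W
Known resistances:
  R'_conv,in = 1/(2πr h) = 1/(2π·0.0165·1980) = 0.004872 m·K/W
  R'_carbon steel = ln(0.0196/0.0165)/(2πk) = 0.1722/(2π·49.1) = 5.581×10^-4 m·K/W
  R'_conv,out = 1/(2πr h) = 1/(2π·0.0286·15.9) = 0.3500 m·K/W
R_expanded polystyrene = ΣR − ΣR_known = 2.276 − 0.3554 = 1.921 m·K/W
ln(r₂/r₁)/(2πk) = 1.921 ⇒ k = 0.3779/(2π·1.921) = 0.0313 W/m·K

k = 0.0313 W/m·K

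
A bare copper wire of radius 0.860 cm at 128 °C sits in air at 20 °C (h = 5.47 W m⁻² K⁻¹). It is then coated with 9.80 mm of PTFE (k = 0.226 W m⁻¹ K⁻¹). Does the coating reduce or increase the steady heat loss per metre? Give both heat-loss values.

Critical radius for a cylinder: r_cr = k/h = 0.0413 m = 4.13 cm.
Outer radius after coating: r₂ = 0.00860 + 0.00980 = 0.01840 m.
Since r₁ < r_cr and r₂ ≤ r_cr, the coating moves toward the maximum at r_cr — heat loss rises.
Bare: R = 1/(2πr₁h) = 3.383 m·K/W; Q = 108/3.383 = 31.9 W/m.
Coated: R = R_cond + R_conv = 2.117 m·K/W; Q = 108/2.117 = 51.0 W/m.

increases: 31.9 → 51.0 W/m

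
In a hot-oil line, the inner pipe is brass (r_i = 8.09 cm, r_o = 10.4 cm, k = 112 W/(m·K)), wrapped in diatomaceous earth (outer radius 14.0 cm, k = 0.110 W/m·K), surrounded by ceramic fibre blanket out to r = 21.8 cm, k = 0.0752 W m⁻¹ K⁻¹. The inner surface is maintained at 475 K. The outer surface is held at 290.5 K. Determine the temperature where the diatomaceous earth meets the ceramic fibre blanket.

Treat each layer as a resistance in series:
  R'_brass = ln(0.104/0.0809)/(2πk) = 0.2512/(2π·112) = 3.569×10^-4 m·K/W
  R'_diatomaceous earth = ln(0.140/0.104)/(2πk) = 0.2973/(2π·0.110) = 0.4301 m·K/W
  R'_ceramic fibre blanket = ln(0.218/0.140)/(2πk) = 0.4429/(2π·0.0752) = 0.9373 m·K/W
ΣR = 3.569×10^-4 + 0.4301 + 0.9373 = 1.368 m·K/W
Q' = ΔT/ΣR = (475 K − 290.5 K)/1.368 = 134.9 W/m
From the inner boundary to the diatomaceous earth/ceramic fibre blanket interface, ΣR_partial = 0.4305 m·K/W.
T_interface = T_in − Q'·ΣR_partial = 475 K − (134.9)(0.4305) = 417 K

T = 417 K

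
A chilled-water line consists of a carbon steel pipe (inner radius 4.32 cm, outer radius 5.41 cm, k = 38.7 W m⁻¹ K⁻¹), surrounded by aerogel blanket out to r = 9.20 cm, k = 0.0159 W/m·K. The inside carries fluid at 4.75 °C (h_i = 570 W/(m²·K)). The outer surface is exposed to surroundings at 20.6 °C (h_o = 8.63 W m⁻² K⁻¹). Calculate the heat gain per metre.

Q' = 2.87 W/m

Resistance network (inner→outer):
  R'_conv,in = 1/(2πr h) = 1/(2π·0.0432·570) = 0.006463 m·K/W
  R'_carbon steel = ln(0.0541/0.0432)/(2πk) = 0.2250/(2π·38.7) = 9.253×10^-4 m·K/W
  R'_aerogel blanket = ln(0.0920/0.0541)/(2πk) = 0.5310/(2π·0.0159) = 5.315 m·K/W
  R'_conv,out = 1/(2πr h) = 1/(2π·0.0920·8.63) = 0.2005 m·K/W
ΣR = 0.006463 + 9.253×10^-4 + 5.315 + 0.2005 = 5.523 m·K/W
Q' = ΔT/ΣR = (4.75 °C − 20.6 °C)/5.523 = -2.87 W/m
(Negative Q' ⇒ heat flows inward; heat gain = 2.87 W/m.)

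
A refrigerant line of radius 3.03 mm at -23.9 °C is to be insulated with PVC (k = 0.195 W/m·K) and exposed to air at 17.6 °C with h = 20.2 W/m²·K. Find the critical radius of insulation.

For a cylinder, r_cr = k_ins/h = 0.195/20.2 = 0.00965 m = 0.965 cm

r_cr = 0.965 cm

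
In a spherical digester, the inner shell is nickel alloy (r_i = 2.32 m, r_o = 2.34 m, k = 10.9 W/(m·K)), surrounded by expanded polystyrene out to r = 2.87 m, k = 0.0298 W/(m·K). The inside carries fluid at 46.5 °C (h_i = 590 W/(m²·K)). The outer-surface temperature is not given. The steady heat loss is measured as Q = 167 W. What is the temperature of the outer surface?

Sum the resistances:
  R_conv,in = 1/(4πr²h) = 1/(4π·2.32²·590) = 2.506×10^-5 K/W
  R_nickel alloy = (1/2.32 − 1/2.34)/(4πk) = 0.003684/(4π·10.9) = 2.690×10^-5 K/W
  R_expanded polystyrene = (1/2.34 − 1/2.87)/(4πk) = 0.07892/(4π·0.0298) = 0.2107 K/W
ΣR = 0.2108 K/W
ΔT = Q·ΣR = 167 × 0.2108 = 35.20 K
Heat flows outward, so T_out = T_in − ΔT = 46.5 − 35.20 = 11.3 °C

T_out = 11.3 °C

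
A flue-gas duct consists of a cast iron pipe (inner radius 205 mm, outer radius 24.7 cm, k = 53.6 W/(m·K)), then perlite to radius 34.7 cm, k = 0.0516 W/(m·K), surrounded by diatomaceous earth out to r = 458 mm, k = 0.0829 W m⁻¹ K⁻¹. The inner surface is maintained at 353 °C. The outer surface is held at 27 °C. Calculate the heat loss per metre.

Q' = 206 W/m

Series thermal resistances, inner to outer:
  R'_cast iron = ln(0.247/0.205)/(2πk) = 0.1864/(2π·53.6) = 5.534×10^-4 m·K/W
  R'_perlite = ln(0.347/0.247)/(2πk) = 0.3399/(2π·0.0516) = 1.048 m·K/W
  R'_diatomaceous earth = ln(0.458/0.347)/(2πk) = 0.2775/(2π·0.0829) = 0.5328 m·K/W
ΣR = 5.534×10^-4 + 1.048 + 0.5328 = 1.581 m·K/W
Q' = ΔT/ΣR = (353 °C − 27 °C)/1.581 = 206 W/m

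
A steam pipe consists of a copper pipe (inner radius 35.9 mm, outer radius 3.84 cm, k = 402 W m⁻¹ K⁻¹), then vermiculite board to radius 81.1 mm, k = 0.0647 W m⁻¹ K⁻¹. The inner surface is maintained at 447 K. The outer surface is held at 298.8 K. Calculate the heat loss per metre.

Series thermal resistances, inner to outer:
  R'_copper = ln(0.0384/0.0359)/(2πk) = 0.06732/(2π·402) = 2.665×10^-5 m·K/W
  R'_vermiculite board = ln(0.0811/0.0384)/(2πk) = 0.7476/(2π·0.0647) = 1.839 m·K/W
ΣR = 2.665×10^-5 + 1.839 = 1.839 m·K/W
Q' = ΔT/ΣR = (447 K − 298.8 K)/1.839 = 80.6 W/m

Q' = 80.6 W/m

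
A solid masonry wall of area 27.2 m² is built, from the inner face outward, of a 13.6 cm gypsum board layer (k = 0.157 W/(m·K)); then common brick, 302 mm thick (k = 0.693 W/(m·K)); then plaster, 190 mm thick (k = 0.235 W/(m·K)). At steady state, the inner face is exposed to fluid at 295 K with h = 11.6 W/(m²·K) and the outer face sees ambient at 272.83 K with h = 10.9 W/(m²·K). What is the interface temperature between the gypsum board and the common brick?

Resistance network (inner→outer):
  R_conv,in = 1/(hA) = 1/(11.6·27.2) = 0.003169 K/W
  R_gypsum board = L/(kA) = 0.136/(0.157·27.2) = 0.03185 K/W
  R_common brick = L/(kA) = 0.302/(0.693·27.2) = 0.01602 K/W
  R_plaster = L/(kA) = 0.190/(0.235·27.2) = 0.02972 K/W
  R_conv,out = 1/(hA) = 1/(10.9·27.2) = 0.003373 K/W
ΣR = 0.003169 + 0.03185 + 0.01602 + 0.02972 + 0.003373 = 0.08413 K/W
Q = ΔT/ΣR = (295 K − 272.83 K)/0.08413 = 263.5 W
From the inner boundary to the gypsum board/common brick interface, ΣR_partial = 0.03502 K/W.
T_interface = T_in − Q·ΣR_partial = 295 K − (263.5)(0.03502) = 285.8 K

T = 285.8 K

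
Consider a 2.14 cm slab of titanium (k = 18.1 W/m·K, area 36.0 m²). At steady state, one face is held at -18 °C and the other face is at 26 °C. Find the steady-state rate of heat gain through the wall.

Q = 1340 kW

Q = kA·ΔT/L = 18.1 × 36.0 × |-18 °C − 26 °C| / 0.0214 = 1.34×10^6 W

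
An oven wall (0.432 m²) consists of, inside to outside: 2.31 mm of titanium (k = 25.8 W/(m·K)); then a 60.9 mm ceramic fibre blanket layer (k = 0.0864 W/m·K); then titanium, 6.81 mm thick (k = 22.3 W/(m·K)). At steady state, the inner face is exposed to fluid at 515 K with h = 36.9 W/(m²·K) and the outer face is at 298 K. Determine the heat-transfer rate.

Treat each layer as a resistance in series:
  R_conv,in = 1/(hA) = 1/(36.9·0.432) = 0.06273 K/W
  R_titanium = L/(kA) = 0.00231/(25.8·0.432) = 2.073×10^-4 K/W
  R_ceramic fibre blanket = L/(kA) = 0.0609/(0.0864·0.432) = 1.632 K/W
  R_titanium = L/(kA) = 0.00681/(22.3·0.432) = 7.069×10^-4 K/W
ΣR = 0.06273 + 2.073×10^-4 + 1.632 + 7.069×10^-4 = 1.696 K/W
Q = ΔT/ΣR = (515 K − 298 K)/1.696 = 128 W

Q = 128 W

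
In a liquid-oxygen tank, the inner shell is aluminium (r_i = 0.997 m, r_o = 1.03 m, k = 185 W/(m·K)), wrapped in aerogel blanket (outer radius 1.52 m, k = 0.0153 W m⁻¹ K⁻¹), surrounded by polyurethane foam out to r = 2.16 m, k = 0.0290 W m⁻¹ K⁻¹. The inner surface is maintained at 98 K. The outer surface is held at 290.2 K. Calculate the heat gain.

Series thermal resistances, inner to outer:
  R_aluminium = (1/0.997 − 1/1.03)/(4πk) = 0.03214/(4π·185) = 1.382×10^-5 K/W
  R_aerogel blanket = (1/1.03 − 1/1.52)/(4πk) = 0.3130/(4π·0.0153) = 1.628 K/W
  R_polyurethane foam = (1/1.52 − 1/2.16)/(4πk) = 0.1949/(4π·0.0290) = 0.5349 K/W
ΣR = 1.382×10^-5 + 1.628 + 0.5349 = 2.163 K/W
Q = ΔT/ΣR = (98 K − 290.2 K)/2.163 = -88.9 W
(Negative Q ⇒ heat flows inward; heat gain = 88.9 W.)

Q = 88.9 W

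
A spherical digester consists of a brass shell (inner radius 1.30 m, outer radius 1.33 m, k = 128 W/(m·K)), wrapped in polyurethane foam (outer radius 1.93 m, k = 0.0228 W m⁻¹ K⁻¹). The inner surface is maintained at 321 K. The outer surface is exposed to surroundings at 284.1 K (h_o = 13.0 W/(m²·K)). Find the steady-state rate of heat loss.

Treat each layer as a resistance in series:
  R_brass = (1/1.30 − 1/1.33)/(4πk) = 0.01735/(4π·128) = 1.079×10^-5 K/W
  R_polyurethane foam = (1/1.33 − 1/1.93)/(4πk) = 0.2337/(4π·0.0228) = 0.8158 K/W
  R_conv,out = 1/(4πr²h) = 1/(4π·1.93²·13.0) = 0.001643 K/W
ΣR = 1.079×10^-5 + 0.8158 + 0.001643 = 0.8175 K/W
Q = ΔT/ΣR = (321 K − 284.1 K)/0.8175 = 45.1 W

Q = 45.1 W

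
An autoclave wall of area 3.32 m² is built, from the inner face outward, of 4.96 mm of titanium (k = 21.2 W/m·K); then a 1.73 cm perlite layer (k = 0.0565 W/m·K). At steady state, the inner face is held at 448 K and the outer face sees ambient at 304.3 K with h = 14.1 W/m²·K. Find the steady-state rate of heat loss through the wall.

Q = 1260 W

Series thermal resistances, inner to outer:
  R_titanium = L/(kA) = 0.00496/(21.2·3.32) = 7.047×10^-5 K/W
  R_perlite = L/(kA) = 0.0173/(0.0565·3.32) = 0.09223 K/W
  R_conv,out = 1/(hA) = 1/(14.1·3.32) = 0.02136 K/W
ΣR = 7.047×10^-5 + 0.09223 + 0.02136 = 0.1137 K/W
Q = ΔT/ΣR = (448 K − 304.3 K)/0.1137 = 1260 W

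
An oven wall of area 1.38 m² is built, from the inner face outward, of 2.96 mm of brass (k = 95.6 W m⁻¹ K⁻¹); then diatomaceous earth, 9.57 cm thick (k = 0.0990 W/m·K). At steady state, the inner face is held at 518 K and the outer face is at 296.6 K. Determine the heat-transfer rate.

Q = 316 W

Series thermal resistances, inner to outer:
  R_brass = L/(kA) = 0.00296/(95.6·1.38) = 2.244×10^-5 K/W
  R_diatomaceous earth = L/(kA) = 0.0957/(0.0990·1.38) = 0.7005 K/W
ΣR = 2.244×10^-5 + 0.7005 = 0.7005 K/W
Q = ΔT/ΣR = (518 K − 296.6 K)/0.7005 = 316 W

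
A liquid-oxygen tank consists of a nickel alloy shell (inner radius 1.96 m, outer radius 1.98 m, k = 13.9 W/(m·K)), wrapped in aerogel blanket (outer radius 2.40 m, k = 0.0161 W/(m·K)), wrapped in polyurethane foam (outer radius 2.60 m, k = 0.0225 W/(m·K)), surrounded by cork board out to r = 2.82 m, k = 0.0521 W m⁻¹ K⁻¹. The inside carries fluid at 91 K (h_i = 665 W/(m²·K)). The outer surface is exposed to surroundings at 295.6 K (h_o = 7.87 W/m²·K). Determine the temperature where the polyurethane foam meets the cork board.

T = 279.5 K

Resistance network (inner→outer):
  R_conv,in = 1/(4πr²h) = 1/(4π·1.96²·665) = 3.115×10^-5 K/W
  R_nickel alloy = (1/1.96 − 1/1.98)/(4πk) = 0.005154/(4π·13.9) = 2.950×10^-5 K/W
  R_aerogel blanket = (1/1.98 − 1/2.40)/(4πk) = 0.08838/(4π·0.0161) = 0.4369 K/W
  R_polyurethane foam = (1/2.40 − 1/2.60)/(4πk) = 0.03205/(4π·0.0225) = 0.1134 K/W
  R_cork board = (1/2.60 − 1/2.82)/(4πk) = 0.03001/(4π·0.0521) = 0.04583 K/W
  R_conv,out = 1/(4πr²h) = 1/(4π·2.82²·7.87) = 0.001272 K/W
ΣR = 3.115×10^-5 + 2.950×10^-5 + 0.4369 + 0.1134 + 0.04583 + 0.001272 = 0.5975 K/W
Q = ΔT/ΣR = (91 K − 295.6 K)/0.5975 = -342.4 W
From the inner boundary to the polyurethane foam/cork board interface, ΣR_partial = 0.5504 K/W.
T_interface = T_in − Q·ΣR_partial = 91 K − (-342.4)(0.5504) = 279.5 K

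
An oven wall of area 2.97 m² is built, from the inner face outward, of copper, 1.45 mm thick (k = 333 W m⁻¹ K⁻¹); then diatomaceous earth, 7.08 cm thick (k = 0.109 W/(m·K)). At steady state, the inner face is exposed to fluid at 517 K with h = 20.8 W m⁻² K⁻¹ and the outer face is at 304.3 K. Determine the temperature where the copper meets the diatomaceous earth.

Resistance network (inner→outer):
  R_conv,in = 1/(hA) = 1/(20.8·2.97) = 0.01619 K/W
  R_copper = L/(kA) = 0.00145/(333·2.97) = 1.466×10^-6 K/W
  R_diatomaceous earth = L/(kA) = 0.0708/(0.109·2.97) = 0.2187 K/W
ΣR = 0.01619 + 1.466×10^-6 + 0.2187 = 0.2349 K/W
Q = ΔT/ΣR = (517 K − 304.3 K)/0.2349 = 905.5 W
From the inner boundary to the copper/diatomaceous earth interface, ΣR_partial = 0.01619 K/W.
T_interface = T_in − Q·ΣR_partial = 517 K − (905.5)(0.01619) = 502 K

T = 502 K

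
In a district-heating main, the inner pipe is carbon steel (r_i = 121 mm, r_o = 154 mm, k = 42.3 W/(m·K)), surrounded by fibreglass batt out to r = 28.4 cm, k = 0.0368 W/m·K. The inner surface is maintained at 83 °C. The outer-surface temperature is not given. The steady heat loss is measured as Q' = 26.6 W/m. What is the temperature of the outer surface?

Sum the resistances:
  R'_carbon steel = ln(0.154/0.121)/(2πk) = 0.2412/(2π·42.3) = 9.074×10^-4 m·K/W
  R'_fibreglass batt = ln(0.284/0.154)/(2πk) = 0.6120/(2π·0.0368) = 2.647 m·K/W
ΣR = 2.648 m·K/W
ΔT = Q'·ΣR = 26.6 × 2.648 = 70.44 K
Heat flows outward, so T_out = T_in − ΔT = 83 − 70.44 = 12.6 °C

T_out = 12.6 °C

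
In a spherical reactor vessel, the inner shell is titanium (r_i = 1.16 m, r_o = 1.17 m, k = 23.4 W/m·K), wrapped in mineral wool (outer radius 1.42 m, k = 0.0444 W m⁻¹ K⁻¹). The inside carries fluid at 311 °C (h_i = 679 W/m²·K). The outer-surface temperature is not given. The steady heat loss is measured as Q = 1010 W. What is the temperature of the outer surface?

Series resistances:
  R_conv,in = 1/(4πr²h) = 1/(4π·1.16²·679) = 8.710×10^-5 K/W
  R_titanium = (1/1.16 − 1/1.17)/(4πk) = 0.007368/(4π·23.4) = 2.506×10^-5 K/W
  R_mineral wool = (1/1.17 − 1/1.42)/(4πk) = 0.1505/(4π·0.0444) = 0.2697 K/W
ΣR = 0.2698 K/W
ΔT = Q·ΣR = 1010 × 0.2698 = 272.5 K
Heat flows outward, so T_out = T_in − ΔT = 311 − 272.5 = 38.5 °C

T_out = 38.5 °C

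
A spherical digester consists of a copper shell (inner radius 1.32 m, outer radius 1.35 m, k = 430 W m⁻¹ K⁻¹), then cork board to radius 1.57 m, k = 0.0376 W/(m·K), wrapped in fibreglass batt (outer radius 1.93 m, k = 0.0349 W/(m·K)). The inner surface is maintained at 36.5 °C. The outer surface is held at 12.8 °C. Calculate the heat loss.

Treat each layer as a resistance in series:
  R_copper = (1/1.32 − 1/1.35)/(4πk) = 0.01684/(4π·430) = 3.116×10^-6 K/W
  R_cork board = (1/1.35 − 1/1.57)/(4πk) = 0.1038/(4π·0.0376) = 0.2197 K/W
  R_fibreglass batt = (1/1.57 − 1/1.93)/(4πk) = 0.1188/(4π·0.0349) = 0.2709 K/W
ΣR = 3.116×10^-6 + 0.2197 + 0.2709 = 0.4906 K/W
Q = ΔT/ΣR = (36.5 °C − 12.8 °C)/0.4906 = 48.3 W

Q = 48.3 W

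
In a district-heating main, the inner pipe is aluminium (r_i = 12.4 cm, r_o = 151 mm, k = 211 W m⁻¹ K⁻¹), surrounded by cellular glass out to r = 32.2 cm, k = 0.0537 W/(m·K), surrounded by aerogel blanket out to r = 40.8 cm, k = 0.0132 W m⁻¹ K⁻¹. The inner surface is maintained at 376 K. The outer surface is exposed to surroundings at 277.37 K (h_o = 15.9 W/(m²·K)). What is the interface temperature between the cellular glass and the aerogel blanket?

Treat each layer as a resistance in series:
  R'_aluminium = ln(0.151/0.124)/(2πk) = 0.1970/(2π·211) = 1.486×10^-4 m·K/W
  R'_cellular glass = ln(0.322/0.151)/(2πk) = 0.7573/(2π·0.0537) = 2.244 m·K/W
  R'_aerogel blanket = ln(0.408/0.322)/(2πk) = 0.2367/(2π·0.0132) = 2.854 m·K/W
  R'_conv,out = 1/(2πr h) = 1/(2π·0.408·15.9) = 0.02453 m·K/W
ΣR = 1.486×10^-4 + 2.244 + 2.854 + 0.02453 = 5.123 m·K/W
Q' = ΔT/ΣR = (376 K − 277.37 K)/5.123 = 19.25 W/m
From the inner boundary to the cellular glass/aerogel blanket interface, ΣR_partial = 2.244 m·K/W.
T_interface = T_in − Q'·ΣR_partial = 376 K − (19.25)(2.244) = 332.8 K

T = 332.8 K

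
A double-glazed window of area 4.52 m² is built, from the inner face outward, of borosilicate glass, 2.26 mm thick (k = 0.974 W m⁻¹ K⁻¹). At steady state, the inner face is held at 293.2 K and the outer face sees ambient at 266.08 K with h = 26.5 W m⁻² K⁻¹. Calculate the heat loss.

Q = 3.06 kW

Treat each layer as a resistance in series:
  R_borosilicate glass = L/(kA) = 0.00226/(0.974·4.52) = 5.133×10^-4 K/W
  R_conv,out = 1/(hA) = 1/(26.5·4.52) = 0.008349 K/W
ΣR = 5.133×10^-4 + 0.008349 = 0.008862 K/W
Q = ΔT/ΣR = (293.2 K − 266.08 K)/0.008862 = 3060 W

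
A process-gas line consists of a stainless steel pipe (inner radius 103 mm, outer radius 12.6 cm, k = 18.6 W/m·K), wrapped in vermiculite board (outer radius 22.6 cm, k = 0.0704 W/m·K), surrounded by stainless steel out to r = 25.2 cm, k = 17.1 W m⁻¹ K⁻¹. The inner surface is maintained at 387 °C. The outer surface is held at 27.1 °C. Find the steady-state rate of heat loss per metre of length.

Series thermal resistances, inner to outer:
  R'_stainless steel = ln(0.126/0.103)/(2πk) = 0.2016/(2π·18.6) = 0.001725 m·K/W
  R'_vermiculite board = ln(0.226/0.126)/(2πk) = 0.5843/(2π·0.0704) = 1.321 m·K/W
  R'_stainless steel = ln(0.252/0.226)/(2πk) = 0.1089/(2π·17.1) = 0.001014 m·K/W
ΣR = 0.001725 + 1.321 + 0.001014 = 1.324 m·K/W
Q' = ΔT/ΣR = (387 °C − 27.1 °C)/1.324 = 272 W/m

Q' = 272 W/m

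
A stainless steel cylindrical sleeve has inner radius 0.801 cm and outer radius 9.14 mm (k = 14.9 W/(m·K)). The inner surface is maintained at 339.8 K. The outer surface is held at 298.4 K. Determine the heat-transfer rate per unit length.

Q' = 2πk·ΔT/ln(r₂/r₁) = 2π × 14.9 × 41.4 / ln(0.00914/0.00801) = 29400 W/m

Q' = 29400 W/m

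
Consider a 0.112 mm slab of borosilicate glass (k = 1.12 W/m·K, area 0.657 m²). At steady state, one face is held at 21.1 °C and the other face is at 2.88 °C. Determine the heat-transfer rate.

Q = 1.20×10^5 W

Q = kA·ΔT/L = 1.12 × 0.657 × |21.1 °C − 2.88 °C| / 1.12×10^-4 = 1.20×10^5 W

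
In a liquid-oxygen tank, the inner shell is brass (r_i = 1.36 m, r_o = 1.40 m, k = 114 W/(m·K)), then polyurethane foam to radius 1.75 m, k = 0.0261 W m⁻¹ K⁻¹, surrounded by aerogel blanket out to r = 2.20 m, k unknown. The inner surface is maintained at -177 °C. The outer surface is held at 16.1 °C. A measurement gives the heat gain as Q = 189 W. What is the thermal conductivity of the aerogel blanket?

k = 0.0159 W/m·K

ΣR = ΔT/Q = |-177 − 16.1|/189 = 1.022 K/W
Known resistances:
  R_brass = (1/1.36 − 1/1.40)/(4πk) = 0.02101/(4π·114) = 1.466×10^-5 K/W
  R_polyurethane foam = (1/1.40 − 1/1.75)/(4πk) = 0.1429/(4π·0.0261) = 0.4356 K/W
R_aerogel blanket = ΣR − ΣR_known = 1.022 − 0.4356 = 0.5864 K/W
(1/r₁−1/r₂)/(4πk) = 0.5864 ⇒ k = 0.1169/(4π·0.5864) = 0.0159 W/m·K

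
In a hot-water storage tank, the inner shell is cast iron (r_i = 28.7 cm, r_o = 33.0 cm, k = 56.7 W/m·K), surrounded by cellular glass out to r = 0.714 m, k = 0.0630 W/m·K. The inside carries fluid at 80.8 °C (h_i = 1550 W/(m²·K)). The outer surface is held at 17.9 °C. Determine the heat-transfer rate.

Q = 30.5 W

Treat each layer as a resistance in series:
  R_conv,in = 1/(4πr²h) = 1/(4π·0.287²·1550) = 6.233×10^-4 K/W
  R_cast iron = (1/0.287 − 1/0.330)/(4πk) = 0.4540/(4π·56.7) = 6.372×10^-4 K/W
  R_cellular glass = (1/0.330 − 1/0.714)/(4πk) = 1.630/(4π·0.0630) = 2.059 K/W
ΣR = 6.233×10^-4 + 6.372×10^-4 + 2.059 = 2.060 K/W
Q = ΔT/ΣR = (80.8 °C − 17.9 °C)/2.060 = 30.5 W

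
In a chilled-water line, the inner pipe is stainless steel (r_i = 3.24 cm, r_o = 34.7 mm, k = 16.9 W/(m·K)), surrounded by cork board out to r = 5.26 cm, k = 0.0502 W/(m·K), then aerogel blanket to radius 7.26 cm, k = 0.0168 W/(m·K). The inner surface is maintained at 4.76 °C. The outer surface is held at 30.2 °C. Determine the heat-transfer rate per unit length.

Q' = 5.82 W/m

Series thermal resistances, inner to outer:
  R'_stainless steel = ln(0.0347/0.0324)/(2πk) = 0.06858/(2π·16.9) = 6.459×10^-4 m·K/W
  R'_cork board = ln(0.0526/0.0347)/(2πk) = 0.4160/(2π·0.0502) = 1.319 m·K/W
  R'_aerogel blanket = ln(0.0726/0.0526)/(2πk) = 0.3222/(2π·0.0168) = 3.053 m·K/W
ΣR = 6.459×10^-4 + 1.319 + 3.053 = 4.373 m·K/W
Q' = ΔT/ΣR = (4.76 °C − 30.2 °C)/4.373 = -5.82 W/m
(Negative Q' ⇒ heat flows inward; heat gain = 5.82 W/m.)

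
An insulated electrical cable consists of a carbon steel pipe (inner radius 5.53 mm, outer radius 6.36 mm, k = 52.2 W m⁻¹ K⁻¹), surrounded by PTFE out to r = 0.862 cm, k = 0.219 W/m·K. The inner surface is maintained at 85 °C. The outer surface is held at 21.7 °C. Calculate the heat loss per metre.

Series thermal resistances, inner to outer:
  R'_carbon steel = ln(0.00636/0.00553)/(2πk) = 0.1398/(2π·52.2) = 4.264×10^-4 m·K/W
  R'_PTFE = ln(0.00862/0.00636)/(2πk) = 0.3041/(2π·0.219) = 0.2210 m·K/W
ΣR = 4.264×10^-4 + 0.2210 = 0.2214 m·K/W
Q' = ΔT/ΣR = (85 °C − 21.7 °C)/0.2214 = 286 W/m

Q' = 286 W/m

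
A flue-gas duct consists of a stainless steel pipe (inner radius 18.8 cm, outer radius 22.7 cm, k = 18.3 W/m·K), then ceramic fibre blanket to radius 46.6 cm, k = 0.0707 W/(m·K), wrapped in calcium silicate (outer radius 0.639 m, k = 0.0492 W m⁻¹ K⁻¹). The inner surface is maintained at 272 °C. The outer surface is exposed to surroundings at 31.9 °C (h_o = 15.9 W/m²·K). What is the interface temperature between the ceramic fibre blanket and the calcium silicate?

Series thermal resistances, inner to outer:
  R'_stainless steel = ln(0.227/0.188)/(2πk) = 0.1885/(2π·18.3) = 0.001639 m·K/W
  R'_ceramic fibre blanket = ln(0.466/0.227)/(2πk) = 0.7192/(2π·0.0707) = 1.619 m·K/W
  R'_calcium silicate = ln(0.639/0.466)/(2πk) = 0.3157/(2π·0.0492) = 1.021 m·K/W
  R'_conv,out = 1/(2πr h) = 1/(2π·0.639·15.9) = 0.01566 m·K/W
ΣR = 0.001639 + 1.619 + 1.021 + 0.01566 = 2.657 m·K/W
Q' = ΔT/ΣR = (272 °C − 31.9 °C)/2.657 = 90.37 W/m
From the inner boundary to the ceramic fibre blanket/calcium silicate interface, ΣR_partial = 1.621 m·K/W.
T_interface = T_in − Q'·ΣR_partial = 272 °C − (90.37)(1.621) = 126 °C

T = 126 °C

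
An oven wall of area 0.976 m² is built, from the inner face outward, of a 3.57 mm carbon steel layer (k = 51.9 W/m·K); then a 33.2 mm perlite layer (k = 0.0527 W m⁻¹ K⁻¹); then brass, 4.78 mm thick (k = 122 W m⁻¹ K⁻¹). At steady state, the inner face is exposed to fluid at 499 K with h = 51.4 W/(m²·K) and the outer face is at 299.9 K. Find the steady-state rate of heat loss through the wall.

Q = 299 W

Resistance network (inner→outer):
  R_conv,in = 1/(hA) = 1/(51.4·0.976) = 0.01993 K/W
  R_carbon steel = L/(kA) = 0.00357/(51.9·0.976) = 7.048×10^-5 K/W
  R_perlite = L/(kA) = 0.0332/(0.0527·0.976) = 0.6455 K/W
  R_brass = L/(kA) = 0.00478/(122·0.976) = 4.014×10^-5 K/W
ΣR = 0.01993 + 7.048×10^-5 + 0.6455 + 4.014×10^-5 = 0.6655 K/W
Q = ΔT/ΣR = (499 K − 299.9 K)/0.6655 = 299 W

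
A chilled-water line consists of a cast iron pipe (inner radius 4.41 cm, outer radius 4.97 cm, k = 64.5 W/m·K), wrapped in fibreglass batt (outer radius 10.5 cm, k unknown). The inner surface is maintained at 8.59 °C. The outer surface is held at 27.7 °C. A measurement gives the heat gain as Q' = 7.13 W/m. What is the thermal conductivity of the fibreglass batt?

ΣR = ΔT/Q' = |8.59 − 27.7|/7.13 = 2.680 m·K/W
Known resistances:
  R'_cast iron = ln(0.0497/0.0441)/(2πk) = 0.1195/(2π·64.5) = 2.950×10^-4 m·K/W
R_fibreglass batt = ΣR − ΣR_known = 2.680 − 2.950×10^-4 = 2.680 m·K/W
ln(r₂/r₁)/(2πk) = 2.680 ⇒ k = 0.7480/(2π·2.680) = 0.0444 W/m·K

k = 0.0444 W/m·K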